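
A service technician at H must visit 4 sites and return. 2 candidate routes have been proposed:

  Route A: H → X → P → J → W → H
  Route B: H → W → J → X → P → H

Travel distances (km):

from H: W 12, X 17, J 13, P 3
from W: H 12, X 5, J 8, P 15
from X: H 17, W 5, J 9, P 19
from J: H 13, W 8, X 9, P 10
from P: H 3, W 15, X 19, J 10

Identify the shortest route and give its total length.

Route A: 17 + 19 + 10 + 8 + 12 = 66
Route B: 12 + 8 + 9 + 19 + 3 = 51

Shortest is Route B, total 51 km.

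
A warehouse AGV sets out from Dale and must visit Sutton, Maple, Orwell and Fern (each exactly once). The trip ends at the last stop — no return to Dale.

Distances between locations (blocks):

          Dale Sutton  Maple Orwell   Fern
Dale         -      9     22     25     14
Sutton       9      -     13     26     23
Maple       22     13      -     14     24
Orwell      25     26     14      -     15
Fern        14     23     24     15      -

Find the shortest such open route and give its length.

Minimum one-way distance = 51 blocks.

There are 4! = 24 possible orderings.
Dale→Sutton→Maple→Orwell→Fern: 9+13+14+15 = 51
Dale→Sutton→Maple→Fern→Orwell: 9+13+24+15 = 61
Dale→Sutton→Orwell→Maple→Fern: 9+26+14+24 = 73
Dale→Sutton→Orwell→Fern→Maple: 9+26+15+24 = 74
Dale→Sutton→Fern→Maple→Orwell: 9+23+24+14 = 70
Dale→Sutton→Fern→Orwell→Maple: 9+23+15+14 = 61
Dale→Maple→Sutton→Orwell→Fern: 22+13+26+15 = 76
Dale→Maple→Sutton→Fern→Orwell: 22+13+23+15 = 73
Dale→Maple→Orwell→Sutton→Fern: 22+14+26+23 = 85
Dale→Maple→Orwell→Fern→Sutton: 22+14+15+23 = 74
Dale→Maple→Fern→Sutton→Orwell: 22+24+23+26 = 95
Dale→Maple→Fern→Orwell→Sutton: 22+24+15+26 = 87
Dale→Orwell→Sutton→Maple→Fern: 25+26+13+24 = 88
Dale→Orwell→Sutton→Fern→Maple: 25+26+23+24 = 98
… (10 more)
The minimum is 51.
One shortest path: Dale → Sutton → Maple → Orwell → Fern.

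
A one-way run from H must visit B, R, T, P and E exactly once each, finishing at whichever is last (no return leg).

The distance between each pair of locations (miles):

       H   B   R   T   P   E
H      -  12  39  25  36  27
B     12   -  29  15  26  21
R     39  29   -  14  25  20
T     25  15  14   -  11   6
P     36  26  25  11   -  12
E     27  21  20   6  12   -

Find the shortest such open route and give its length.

There are 5! = 120 possible orderings.
H→B→R→T→P→E: 12+29+14+11+12 = 78
H→B→R→T→E→P: 12+29+14+6+12 = 73
H→B→R→P→T→E: 12+29+25+11+6 = 83
H→B→R→P→E→T: 12+29+25+12+6 = 84
H→B→R→E→T→P: 12+29+20+6+11 = 78
H→B→R→E→P→T: 12+29+20+12+11 = 84
H→B→T→R→P→E: 12+15+14+25+12 = 78
H→B→T→R→E→P: 12+15+14+20+12 = 73
H→B→T→P→R→E: 12+15+11+25+20 = 83
H→B→T→P→E→R: 12+15+11+12+20 = 70
H→B→T→E→R→P: 12+15+6+20+25 = 78
H→B→T→E→P→R: 12+15+6+12+25 = 70
H→B→P→R→T→E: 12+26+25+14+6 = 83
H→B→P→R→E→T: 12+26+25+20+6 = 89
… (106 more)
The minimum is 70.
One shortest path: H → B → T → P → E → R.

Minimum one-way distance = 70 miles.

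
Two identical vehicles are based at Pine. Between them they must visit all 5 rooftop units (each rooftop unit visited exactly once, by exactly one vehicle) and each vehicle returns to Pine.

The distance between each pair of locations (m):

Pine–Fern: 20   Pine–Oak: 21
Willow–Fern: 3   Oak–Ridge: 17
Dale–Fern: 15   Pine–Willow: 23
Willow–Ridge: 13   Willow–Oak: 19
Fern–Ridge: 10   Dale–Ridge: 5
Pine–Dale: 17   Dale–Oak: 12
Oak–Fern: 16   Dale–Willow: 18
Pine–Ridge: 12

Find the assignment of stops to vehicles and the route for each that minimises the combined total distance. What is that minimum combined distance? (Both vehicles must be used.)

Try each way of splitting the stops between the two vehicles (each non-empty) and, for each split, find the best tour for each vehicle:
  {Dale} + {Willow, Oak, Fern, Ridge}: 34 + 65 = 99
  {Willow} + {Dale, Oak, Fern, Ridge}: 46 + 65 = 111
  {Dale, Willow} + {Oak, Fern, Ridge}: 58 + 59 = 117
  {Oak} + {Dale, Willow, Fern, Ridge}: 42 + 58 = 100
  {Dale, Oak} + {Willow, Fern, Ridge}: 50 + 48 = 98
  {Willow, Oak} + {Dale, Fern, Ridge}: 63 + 52 = 115
  … (15 splits in total)
  {Dale, Willow, Oak, Fern} + {Ridge}: 71 + 24 = 95  ← best
Best: vehicle 1 Pine → Dale → Oak → Willow → Fern → Pine = 71; vehicle 2 Pine → Ridge → Pine = 24; combined 95.

Minimum combined distance: 95 m.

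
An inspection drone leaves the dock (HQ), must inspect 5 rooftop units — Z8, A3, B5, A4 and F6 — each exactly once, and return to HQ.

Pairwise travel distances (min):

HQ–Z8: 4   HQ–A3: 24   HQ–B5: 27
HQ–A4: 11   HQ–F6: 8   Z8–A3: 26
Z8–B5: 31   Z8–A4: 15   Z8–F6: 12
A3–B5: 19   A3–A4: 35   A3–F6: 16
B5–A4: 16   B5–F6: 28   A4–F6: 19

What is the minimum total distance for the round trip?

There are 60 distinct closed tours to check (reversals are equivalent).
HQ→Z8→A3→B5→A4→F6→HQ: 4+26+19+16+19+8 = 92
HQ→Z8→A3→B5→F6→A4→HQ: 4+26+19+28+19+11 = 107
HQ→Z8→A3→A4→B5→F6→HQ: 4+26+35+16+28+8 = 117
HQ→Z8→A3→A4→F6→B5→HQ: 4+26+35+19+28+27 = 139
HQ→Z8→A3→F6→B5→A4→HQ: 4+26+16+28+16+11 = 101
HQ→Z8→A3→F6→A4→B5→HQ: 4+26+16+19+16+27 = 108
HQ→Z8→B5→A3→A4→F6→HQ: 4+31+19+35+19+8 = 116
HQ→Z8→B5→A3→F6→A4→HQ: 4+31+19+16+19+11 = 100
HQ→Z8→B5→A4→A3→F6→HQ: 4+31+16+35+16+8 = 110
HQ→Z8→B5→A4→F6→A3→HQ: 4+31+16+19+16+24 = 110
HQ→Z8→B5→F6→A3→A4→HQ: 4+31+28+16+35+11 = 125
HQ→Z8→B5→F6→A4→A3→HQ: 4+31+28+19+35+24 = 141
HQ→Z8→A4→A3→B5→F6→HQ: 4+15+35+19+28+8 = 109
HQ→Z8→A4→A3→F6→B5→HQ: 4+15+35+16+28+27 = 125
… (46 more)
HQ→Z8→A4→B5→A3→F6→HQ: 4+15+16+19+16+8 = 78  ← best
The minimum is 78.
One optimal route: HQ → Z8 → A4 → B5 → A3 → F6 → HQ (or its reverse).

Shortest round trip = 78 min.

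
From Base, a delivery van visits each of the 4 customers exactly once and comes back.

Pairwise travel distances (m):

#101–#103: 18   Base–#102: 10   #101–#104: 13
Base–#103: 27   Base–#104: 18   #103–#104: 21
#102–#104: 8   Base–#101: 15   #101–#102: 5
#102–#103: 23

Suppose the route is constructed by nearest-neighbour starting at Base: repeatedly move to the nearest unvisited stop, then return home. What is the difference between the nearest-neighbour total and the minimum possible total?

Base: #102=10, #101=15, #104=18, #103=27 ⇒ #102
#102: #101=5, #104=8, #103=23 ⇒ #101
#101: #104=13, #103=18 ⇒ #104
#104: #103=21 ⇒ #103
NN route Base → #102 → #101 → #104 → #103 → Base costs 76.
Optimal: Base → #101 → #103 → #104 → #102 → Base costs 72 (by enumerating all 12 distinct tours).
Excess = 76 − 72 = 4.

Excess over optimum: 4 m.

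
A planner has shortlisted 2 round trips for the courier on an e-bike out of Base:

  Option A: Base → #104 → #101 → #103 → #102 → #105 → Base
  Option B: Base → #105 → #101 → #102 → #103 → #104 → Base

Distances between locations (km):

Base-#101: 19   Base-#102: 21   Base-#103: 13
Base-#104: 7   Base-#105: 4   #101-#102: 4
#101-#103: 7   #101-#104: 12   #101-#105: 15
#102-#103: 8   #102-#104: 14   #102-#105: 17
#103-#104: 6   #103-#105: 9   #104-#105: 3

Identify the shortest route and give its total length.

44 km — Option B is the shortest.

Option A: 7 + 12 + 7 + 8 + 17 + 4 = 55
Option B: 4 + 15 + 4 + 8 + 6 + 7 = 44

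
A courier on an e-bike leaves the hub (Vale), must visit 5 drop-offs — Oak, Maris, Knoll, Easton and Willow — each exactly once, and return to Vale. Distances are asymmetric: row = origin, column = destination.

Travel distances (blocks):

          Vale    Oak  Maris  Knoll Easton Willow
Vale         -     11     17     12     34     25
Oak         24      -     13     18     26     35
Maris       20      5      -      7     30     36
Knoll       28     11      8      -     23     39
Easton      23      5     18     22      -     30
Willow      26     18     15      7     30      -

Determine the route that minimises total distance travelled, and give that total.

Vale-Oak-Maris-Knoll-Easton-Willow-Vale: 11+13+7+23+30+26 = 110
Vale-Oak-Maris-Knoll-Willow-Easton-Vale: 11+13+7+39+30+23 = 123
Vale-Oak-Maris-Easton-Knoll-Willow-Vale: 11+13+30+22+39+26 = 141
Vale-Oak-Maris-Easton-Willow-Knoll-Vale: 11+13+30+30+7+28 = 119
Vale-Oak-Maris-Willow-Knoll-Easton-Vale: 11+13+36+7+23+23 = 113
Vale-Oak-Maris-Willow-Easton-Knoll-Vale: 11+13+36+30+22+28 = 140
Vale-Oak-Knoll-Maris-Easton-Willow-Vale: 11+18+8+30+30+26 = 123
Vale-Oak-Knoll-Maris-Willow-Easton-Vale: 11+18+8+36+30+23 = 126
Vale-Oak-Knoll-Easton-Maris-Willow-Vale: 11+18+23+18+36+26 = 132
Vale-Oak-Knoll-Easton-Willow-Maris-Vale: 11+18+23+30+15+20 = 117
Vale-Oak-Knoll-Willow-Maris-Easton-Vale: 11+18+39+15+30+23 = 136
Vale-Oak-Knoll-Willow-Easton-Maris-Vale: 11+18+39+30+18+20 = 136
Vale-Oak-Easton-Maris-Knoll-Willow-Vale: 11+26+18+7+39+26 = 127
Vale-Oak-Easton-Maris-Willow-Knoll-Vale: 11+26+18+36+7+28 = 126
… (106 more)
Vale-Willow-Knoll-Easton-Oak-Maris-Vale: 25+7+23+5+13+20 = 93  ← best
The minimum is 93.
One optimal route: Vale → Willow → Knoll → Easton → Oak → Maris → Vale.

93 blocks — the shortest possible round trip.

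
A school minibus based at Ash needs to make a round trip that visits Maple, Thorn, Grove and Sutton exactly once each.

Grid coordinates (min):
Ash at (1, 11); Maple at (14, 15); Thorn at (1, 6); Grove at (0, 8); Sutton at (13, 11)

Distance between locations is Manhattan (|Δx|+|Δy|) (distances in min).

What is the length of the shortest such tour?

There are 12 distinct closed tours to check (reversals are equivalent).
Ash → Maple → Thorn → Grove → Sutton → Ash: 17+22+3+16+12 = 70
Ash → Maple → Thorn → Sutton → Grove → Ash: 17+22+17+16+4 = 76
Ash → Maple → Grove → Thorn → Sutton → Ash: 17+21+3+17+12 = 70
Ash → Maple → Grove → Sutton → Thorn → Ash: 17+21+16+17+5 = 76
Ash → Maple → Sutton → Thorn → Grove → Ash: 17+5+17+3+4 = 46
Ash → Maple → Sutton → Grove → Thorn → Ash: 17+5+16+3+5 = 46
Ash → Thorn → Maple → Grove → Sutton → Ash: 5+22+21+16+12 = 76
Ash → Thorn → Maple → Sutton → Grove → Ash: 5+22+5+16+4 = 52
Ash → Thorn → Grove → Maple → Sutton → Ash: 5+3+21+5+12 = 46
Ash → Thorn → Sutton → Maple → Grove → Ash: 5+17+5+21+4 = 52
Ash → Grove → Maple → Thorn → Sutton → Ash: 4+21+22+17+12 = 76
Ash → Grove → Thorn → Maple → Sutton → Ash: 4+3+22+5+12 = 46
The minimum is 46.
One optimal route: Ash → Maple → Sutton → Thorn → Grove → Ash (or its reverse).

Minimum total distance: 46 min.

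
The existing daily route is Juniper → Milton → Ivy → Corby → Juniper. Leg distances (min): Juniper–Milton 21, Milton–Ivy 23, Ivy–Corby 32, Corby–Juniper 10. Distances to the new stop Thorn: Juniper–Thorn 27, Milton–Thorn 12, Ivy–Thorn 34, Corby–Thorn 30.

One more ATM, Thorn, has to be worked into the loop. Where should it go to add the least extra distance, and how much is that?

Insertion cost between consecutive stops i–j is d(i,Thorn) + d(Thorn,j) − d(i,j):
  between Juniper and Milton: 27 + 12 − 21 = 18
  between Milton and Ivy: 12 + 34 − 23 = 23
  between Ivy and Corby: 34 + 30 − 32 = 32
  between Corby and Juniper: 30 + 27 − 10 = 47
Cheapest insertion is between Juniper and Milton, adding 18.
New total = 86 + 18 = 104.

Minimum extra distance: 18 min, inserting Thorn between Juniper and Milton.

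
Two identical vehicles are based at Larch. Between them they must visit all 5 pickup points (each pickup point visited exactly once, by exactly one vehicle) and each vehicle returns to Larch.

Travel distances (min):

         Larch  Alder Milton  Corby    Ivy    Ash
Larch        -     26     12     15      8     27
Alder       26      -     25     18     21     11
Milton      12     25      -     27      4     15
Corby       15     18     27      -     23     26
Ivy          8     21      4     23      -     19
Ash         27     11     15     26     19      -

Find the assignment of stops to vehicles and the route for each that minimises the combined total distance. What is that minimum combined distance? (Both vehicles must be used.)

87 min — the smallest possible combined total.

There are 2^4 − 1 = 15 ways to divide the 5 stops into two non-empty groups. For each, the best each vehicle can do is its own shortest tour through its group:
  {Alder} + {Milton, Corby, Ivy, Ash}: 52 + 68 = 120
  {Milton} + {Alder, Corby, Ivy, Ash}: 24 + 71 = 95
  {Alder, Milton} + {Corby, Ivy, Ash}: 63 + 68 = 131
  {Corby} + {Alder, Milton, Ivy, Ash}: 30 + 64 = 94
  {Alder, Corby} + {Milton, Ivy, Ash}: 59 + 54 = 113
  {Milton, Corby} + {Alder, Ivy, Ash}: 54 + 64 = 118
  … (15 splits in total)
  {Ivy} + {Alder, Milton, Corby, Ash}: 16 + 71 = 87  ← best
Best: vehicle 1 Larch → Ivy → Larch = 16; vehicle 2 Larch → Milton → Ash → Alder → Corby → Larch = 71; combined 87.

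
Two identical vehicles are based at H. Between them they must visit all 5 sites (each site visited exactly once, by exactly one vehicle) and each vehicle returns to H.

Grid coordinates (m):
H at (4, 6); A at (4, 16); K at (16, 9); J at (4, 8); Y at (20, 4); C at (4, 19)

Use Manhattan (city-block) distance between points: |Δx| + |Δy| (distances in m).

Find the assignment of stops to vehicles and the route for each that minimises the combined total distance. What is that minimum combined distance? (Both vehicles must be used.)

There are 2^4 − 1 = 15 ways to divide the 5 stops into two non-empty groups. For each, the best each vehicle can do is its own shortest tour through its group:
  {A} + {K, J, Y, C}: 20 + 62 = 82
  {K} + {A, J, Y, C}: 30 + 62 = 92
  {A, K} + {J, Y, C}: 44 + 62 = 106
  {J} + {A, K, Y, C}: 4 + 62 = 66
  {A, J} + {K, Y, C}: 20 + 62 = 82
  {K, J} + {A, Y, C}: 30 + 62 = 92
  … (15 splits in total)
Best: vehicle 1 H → J → H = 4; vehicle 2 H → A → C → K → Y → H = 62; combined 66.

66 m — the smallest possible combined total.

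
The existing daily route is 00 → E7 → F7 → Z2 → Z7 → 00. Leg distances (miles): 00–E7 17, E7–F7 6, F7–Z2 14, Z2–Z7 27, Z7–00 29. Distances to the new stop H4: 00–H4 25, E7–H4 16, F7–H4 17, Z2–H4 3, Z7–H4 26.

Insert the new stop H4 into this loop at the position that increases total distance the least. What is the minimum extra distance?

Adding 2 miles by placing H4 on the Z2–Z7 leg.

Insertion cost between consecutive stops i–j is d(i,H4) + d(H4,j) − d(i,j):
  between 00 and E7: 25 + 16 − 17 = 24
  between E7 and F7: 16 + 17 − 6 = 27
  between F7 and Z2: 17 + 3 − 14 = 6
  between Z2 and Z7: 3 + 26 − 27 = 2
  between Z7 and 00: 26 + 25 − 29 = 22
Cheapest insertion is between Z2 and Z7, adding 2.
New total = 93 + 2 = 95.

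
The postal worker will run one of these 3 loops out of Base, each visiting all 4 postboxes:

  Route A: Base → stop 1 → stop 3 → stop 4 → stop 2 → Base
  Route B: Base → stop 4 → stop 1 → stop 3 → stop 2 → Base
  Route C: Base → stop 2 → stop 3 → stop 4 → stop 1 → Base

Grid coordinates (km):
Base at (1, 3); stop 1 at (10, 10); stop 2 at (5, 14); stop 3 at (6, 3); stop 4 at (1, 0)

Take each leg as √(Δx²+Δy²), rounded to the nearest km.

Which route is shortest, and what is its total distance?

Route A: 11 + 8 + 6 + 15 + 12 = 52
Route B: 3 + 13 + 8 + 11 + 12 = 47
Route C: 12 + 11 + 6 + 13 + 11 = 53

Shortest is Route B, total 47 km.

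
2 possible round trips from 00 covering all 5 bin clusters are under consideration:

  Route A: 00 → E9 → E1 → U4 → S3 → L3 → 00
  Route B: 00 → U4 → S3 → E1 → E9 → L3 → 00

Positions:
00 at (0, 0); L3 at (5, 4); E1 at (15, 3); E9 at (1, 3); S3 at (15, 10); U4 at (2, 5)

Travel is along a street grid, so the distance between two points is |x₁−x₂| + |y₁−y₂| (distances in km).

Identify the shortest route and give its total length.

Route A: 4 + 14 + 15 + 18 + 16 + 9 = 76
Route B: 7 + 18 + 7 + 14 + 5 + 9 = 60

60 km — Route B is the shortest.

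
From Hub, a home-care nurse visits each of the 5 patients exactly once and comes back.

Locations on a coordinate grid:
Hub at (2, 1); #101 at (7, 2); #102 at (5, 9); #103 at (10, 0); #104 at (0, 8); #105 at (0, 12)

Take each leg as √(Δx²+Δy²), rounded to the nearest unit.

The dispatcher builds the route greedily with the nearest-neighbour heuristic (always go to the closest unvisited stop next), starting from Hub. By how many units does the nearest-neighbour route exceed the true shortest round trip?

Hub: #101=5, #104=7, #103=8, #102=9, #105=11 ⇒ #101
#101: #103=4, #102=7, #104=9, #105=12 ⇒ #103
#103: #102=10, #104=13, #105=16 ⇒ #102
#102: #104=5, #105=6 ⇒ #104
#104: #105=4 ⇒ #105
NN route Hub → #101 → #103 → #102 → #104 → #105 → Hub costs 39.
Optimal: Hub → #101 → #103 → #102 → #105 → #104 → Hub costs 36 (by enumerating all 60 distinct tours).
Excess = 39 − 36 = 3.

3 longer than the optimal tour.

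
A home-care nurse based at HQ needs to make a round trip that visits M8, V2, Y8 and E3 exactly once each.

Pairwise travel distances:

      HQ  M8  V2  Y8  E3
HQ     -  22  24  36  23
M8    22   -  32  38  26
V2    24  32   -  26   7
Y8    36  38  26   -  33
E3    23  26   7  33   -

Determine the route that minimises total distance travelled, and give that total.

HQ - M8 - V2 - Y8 - E3 - HQ: 22+32+26+33+23 = 136
HQ - M8 - V2 - E3 - Y8 - HQ: 22+32+7+33+36 = 130
HQ - M8 - Y8 - V2 - E3 - HQ: 22+38+26+7+23 = 116
HQ - M8 - Y8 - E3 - V2 - HQ: 22+38+33+7+24 = 124
HQ - M8 - E3 - V2 - Y8 - HQ: 22+26+7+26+36 = 117
HQ - M8 - E3 - Y8 - V2 - HQ: 22+26+33+26+24 = 131
HQ - V2 - M8 - Y8 - E3 - HQ: 24+32+38+33+23 = 150
HQ - V2 - M8 - E3 - Y8 - HQ: 24+32+26+33+36 = 151
HQ - V2 - Y8 - M8 - E3 - HQ: 24+26+38+26+23 = 137
HQ - V2 - E3 - M8 - Y8 - HQ: 24+7+26+38+36 = 131
HQ - Y8 - M8 - V2 - E3 - HQ: 36+38+32+7+23 = 136
HQ - Y8 - V2 - M8 - E3 - HQ: 36+26+32+26+23 = 143
The minimum is 116.
One optimal route: HQ → M8 → Y8 → V2 → E3 → HQ (or its reverse).

Shortest round trip = 116.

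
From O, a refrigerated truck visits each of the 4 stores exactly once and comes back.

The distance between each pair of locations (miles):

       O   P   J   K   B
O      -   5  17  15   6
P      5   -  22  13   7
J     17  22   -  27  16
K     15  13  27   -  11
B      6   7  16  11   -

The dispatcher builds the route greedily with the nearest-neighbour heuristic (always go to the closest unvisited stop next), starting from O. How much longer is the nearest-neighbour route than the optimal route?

O: P=5, B=6, K=15, J=17 ⇒ P
P: B=7, K=13, J=22 ⇒ B
B: K=11, J=16 ⇒ K
K: J=27 ⇒ J
NN route O → P → B → K → J → O costs 67.
Optimal: O → P → K → B → J → O costs 62 (by enumerating all 12 distinct tours).
Excess = 67 − 62 = 5.

The nearest-neighbour route is 5 miles longer than optimal.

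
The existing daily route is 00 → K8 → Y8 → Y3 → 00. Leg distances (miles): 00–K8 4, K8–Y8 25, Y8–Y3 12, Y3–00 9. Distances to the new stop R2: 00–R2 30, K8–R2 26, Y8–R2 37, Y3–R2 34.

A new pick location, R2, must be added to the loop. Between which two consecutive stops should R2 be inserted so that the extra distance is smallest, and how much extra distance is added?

Insertion cost between consecutive stops i–j is d(i,R2) + d(R2,j) − d(i,j):
  between 00 and K8: 30 + 26 − 4 = 52
  between K8 and Y8: 26 + 37 − 25 = 38
  between Y8 and Y3: 37 + 34 − 12 = 59
  between Y3 and 00: 34 + 30 − 9 = 55
Cheapest insertion is between K8 and Y8, adding 38.
New total = 50 + 38 = 88.

Adding 38 miles by placing R2 on the K8–Y8 leg.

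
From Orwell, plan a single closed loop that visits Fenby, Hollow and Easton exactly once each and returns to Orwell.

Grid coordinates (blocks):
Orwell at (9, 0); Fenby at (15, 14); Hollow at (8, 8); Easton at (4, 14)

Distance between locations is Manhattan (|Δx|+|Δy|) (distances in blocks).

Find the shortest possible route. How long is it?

With 3 stops there are 3!/2 = 3 distinct round trips (a route and its reverse cost the same).
Orwell → Fenby → Hollow → Easton → Orwell: 20+13+10+19 = 62
Orwell → Fenby → Easton → Hollow → Orwell: 20+11+10+9 = 50
Orwell → Hollow → Fenby → Easton → Orwell: 9+13+11+19 = 52
The minimum is 50.
One optimal route: Orwell → Fenby → Easton → Hollow → Orwell (or its reverse).

Shortest round trip = 50 blocks.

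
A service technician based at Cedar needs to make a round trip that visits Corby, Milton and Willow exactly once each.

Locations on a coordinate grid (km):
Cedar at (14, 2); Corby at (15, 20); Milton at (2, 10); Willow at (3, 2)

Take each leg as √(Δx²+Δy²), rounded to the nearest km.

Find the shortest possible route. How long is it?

With 3 stops there are 3!/2 = 3 distinct round trips (a route and its reverse cost the same).
Cedar - Corby - Milton - Willow - Cedar: 18+16+8+11 = 53
Cedar - Corby - Willow - Milton - Cedar: 18+22+8+14 = 62
Cedar - Milton - Corby - Willow - Cedar: 14+16+22+11 = 63
The minimum is 53.
One optimal route: Cedar → Corby → Milton → Willow → Cedar (or its reverse).

Minimum total distance: 53 km.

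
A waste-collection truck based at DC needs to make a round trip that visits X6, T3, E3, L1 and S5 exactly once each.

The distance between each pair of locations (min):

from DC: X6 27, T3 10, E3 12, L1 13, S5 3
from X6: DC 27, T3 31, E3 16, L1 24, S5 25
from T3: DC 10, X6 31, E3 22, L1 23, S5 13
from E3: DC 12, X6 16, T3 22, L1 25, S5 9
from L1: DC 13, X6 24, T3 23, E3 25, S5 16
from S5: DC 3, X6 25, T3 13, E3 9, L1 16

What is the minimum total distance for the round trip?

Minimum total distance: 85 min.

There are 60 distinct closed tours to check (reversals are equivalent).
DC - X6 - T3 - E3 - L1 - S5 - DC: 27+31+22+25+16+3 = 124
DC - X6 - T3 - E3 - S5 - L1 - DC: 27+31+22+9+16+13 = 118
DC - X6 - T3 - L1 - E3 - S5 - DC: 27+31+23+25+9+3 = 118
DC - X6 - T3 - L1 - S5 - E3 - DC: 27+31+23+16+9+12 = 118
DC - X6 - T3 - S5 - E3 - L1 - DC: 27+31+13+9+25+13 = 118
DC - X6 - T3 - S5 - L1 - E3 - DC: 27+31+13+16+25+12 = 124
DC - X6 - E3 - T3 - L1 - S5 - DC: 27+16+22+23+16+3 = 107
DC - X6 - E3 - T3 - S5 - L1 - DC: 27+16+22+13+16+13 = 107
DC - X6 - E3 - L1 - T3 - S5 - DC: 27+16+25+23+13+3 = 107
DC - X6 - E3 - L1 - S5 - T3 - DC: 27+16+25+16+13+10 = 107
DC - X6 - E3 - S5 - T3 - L1 - DC: 27+16+9+13+23+13 = 101
DC - X6 - E3 - S5 - L1 - T3 - DC: 27+16+9+16+23+10 = 101
DC - X6 - L1 - T3 - E3 - S5 - DC: 27+24+23+22+9+3 = 108
DC - X6 - L1 - T3 - S5 - E3 - DC: 27+24+23+13+9+12 = 108
… (46 more)
DC - T3 - L1 - X6 - E3 - S5 - DC: 10+23+24+16+9+3 = 85  ← best
The minimum is 85.
One optimal route: DC → T3 → L1 → X6 → E3 → S5 → DC (or its reverse).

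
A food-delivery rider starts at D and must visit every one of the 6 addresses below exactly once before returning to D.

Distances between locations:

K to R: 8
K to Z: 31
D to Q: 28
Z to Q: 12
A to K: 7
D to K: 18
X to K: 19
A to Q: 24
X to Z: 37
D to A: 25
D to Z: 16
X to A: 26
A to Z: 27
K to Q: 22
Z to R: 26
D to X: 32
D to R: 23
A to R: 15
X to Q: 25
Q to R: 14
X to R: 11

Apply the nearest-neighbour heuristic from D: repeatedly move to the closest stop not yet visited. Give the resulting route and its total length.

115 along D → Z → Q → R → K → A → X → D.

D → [Z:16 / K:18 / R:23 / A:25 / Q:28 / X:32] → Z (16)
Z → [Q:12 / R:26 / A:27 / K:31 / X:37] → Q (12)
Q → [R:14 / K:22 / A:24 / X:25] → R (14)
R → [K:8 / X:11 / A:15] → K (8)
K → [A:7 / X:19] → A (7)
A → [X:26] → X (26)
Return X→D: 32.
Total = 16 + 12 + 14 + 8 + 7 + 26 + 32 = 115.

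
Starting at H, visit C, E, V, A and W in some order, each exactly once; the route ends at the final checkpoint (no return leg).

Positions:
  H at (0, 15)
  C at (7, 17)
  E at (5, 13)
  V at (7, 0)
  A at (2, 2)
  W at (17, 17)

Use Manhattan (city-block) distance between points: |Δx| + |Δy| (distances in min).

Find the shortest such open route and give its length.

There are 5! = 120 possible orderings.
H→C→E→V→A→W: 9+6+15+7+30 = 67
H→C→E→V→W→A: 9+6+15+27+30 = 87
H→C→E→A→V→W: 9+6+14+7+27 = 63
H→C→E→A→W→V: 9+6+14+30+27 = 86
H→C→E→W→V→A: 9+6+16+27+7 = 65
H→C→E→W→A→V: 9+6+16+30+7 = 68
H→C→V→E→A→W: 9+17+15+14+30 = 85
H→C→V→E→W→A: 9+17+15+16+30 = 87
H→C→V→A→E→W: 9+17+7+14+16 = 63
H→C→V→A→W→E: 9+17+7+30+16 = 79
H→C→V→W→E→A: 9+17+27+16+14 = 83
H→C→V→W→A→E: 9+17+27+30+14 = 97
H→C→A→E→V→W: 9+20+14+15+27 = 85
H→C→A→E→W→V: 9+20+14+16+27 = 86
… (106 more)
H→A→V→E→C→W: 15+7+15+6+10 = 53  ← best
The minimum is 53.
One shortest path: H → A → V → E → C → W.

53 min — the minimum one-way total.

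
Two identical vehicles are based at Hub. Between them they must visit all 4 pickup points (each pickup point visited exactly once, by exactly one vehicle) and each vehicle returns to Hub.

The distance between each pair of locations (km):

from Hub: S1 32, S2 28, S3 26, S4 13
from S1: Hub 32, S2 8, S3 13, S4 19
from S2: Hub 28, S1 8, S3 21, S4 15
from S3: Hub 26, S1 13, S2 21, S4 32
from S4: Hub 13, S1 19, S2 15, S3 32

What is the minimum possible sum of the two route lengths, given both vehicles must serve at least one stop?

Check every non-empty split of the stops between the two vehicles; for each half take its own optimal tour:
  {S1} + {S2, S3, S4}: 64 + 75 = 139
  {S2} + {S1, S3, S4}: 56 + 71 = 127
  {S1, S2} + {S3, S4}: 68 + 71 = 139
  {S3} + {S1, S2, S4}: 52 + 68 = 120
  {S1, S3} + {S2, S4}: 71 + 56 = 127
  {S2, S3} + {S1, S4}: 75 + 64 = 139
  … (7 splits in total)
  {S1, S2, S3} + {S4}: 75 + 26 = 101  ← best
Best: vehicle 1 Hub → S2 → S1 → S3 → Hub = 75; vehicle 2 Hub → S4 → Hub = 26; combined 101.

101 km — the smallest possible combined total.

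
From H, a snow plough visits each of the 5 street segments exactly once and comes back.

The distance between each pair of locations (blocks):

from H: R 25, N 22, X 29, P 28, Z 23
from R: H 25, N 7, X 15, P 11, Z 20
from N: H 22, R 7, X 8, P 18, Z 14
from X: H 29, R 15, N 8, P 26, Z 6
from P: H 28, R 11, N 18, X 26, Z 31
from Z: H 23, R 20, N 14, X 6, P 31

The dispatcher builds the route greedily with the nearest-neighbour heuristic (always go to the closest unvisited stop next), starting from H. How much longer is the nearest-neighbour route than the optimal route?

H: N=22, Z=23, R=25, P=28, X=29 ⇒ N
N: R=7, X=8, Z=14, P=18 ⇒ R
R: P=11, X=15, Z=20 ⇒ P
P: X=26, Z=31 ⇒ X
X: Z=6 ⇒ Z
NN route H → N → R → P → X → Z → H costs 95.
Optimal: H → P → R → N → X → Z → H costs 83 (by enumerating all 60 distinct tours).
Excess = 95 − 83 = 12.

12 blocks longer than the optimal tour.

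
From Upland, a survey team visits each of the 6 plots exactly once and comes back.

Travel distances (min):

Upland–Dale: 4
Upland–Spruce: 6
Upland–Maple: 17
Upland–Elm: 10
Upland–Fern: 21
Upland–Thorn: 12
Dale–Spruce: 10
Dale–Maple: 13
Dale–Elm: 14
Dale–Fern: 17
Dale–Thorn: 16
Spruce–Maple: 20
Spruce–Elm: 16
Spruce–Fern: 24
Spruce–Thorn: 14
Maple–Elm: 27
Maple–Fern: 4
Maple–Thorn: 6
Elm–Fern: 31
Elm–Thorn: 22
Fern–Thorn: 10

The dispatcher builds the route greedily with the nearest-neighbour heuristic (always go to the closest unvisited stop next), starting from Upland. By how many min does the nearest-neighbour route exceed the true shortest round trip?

Excess over optimum: 8 min.

Upland: Dale=4, Spruce=6, Elm=10, Thorn=12, Maple=17, Fern=21 ⇒ Dale
Dale: Spruce=10, Maple=13, Elm=14, Thorn=16, Fern=17 ⇒ Spruce
Spruce: Thorn=14, Elm=16, Maple=20, Fern=24 ⇒ Thorn
Thorn: Maple=6, Fern=10, Elm=22 ⇒ Maple
Maple: Fern=4, Elm=27 ⇒ Fern
Fern: Elm=31 ⇒ Elm
NN route Upland → Dale → Spruce → Thorn → Maple → Fern → Elm → Upland costs 79.
Optimal: Upland → Dale → Maple → Fern → Thorn → Spruce → Elm → Upland costs 71 (by enumerating all 360 distinct tours).
Excess = 79 − 71 = 8.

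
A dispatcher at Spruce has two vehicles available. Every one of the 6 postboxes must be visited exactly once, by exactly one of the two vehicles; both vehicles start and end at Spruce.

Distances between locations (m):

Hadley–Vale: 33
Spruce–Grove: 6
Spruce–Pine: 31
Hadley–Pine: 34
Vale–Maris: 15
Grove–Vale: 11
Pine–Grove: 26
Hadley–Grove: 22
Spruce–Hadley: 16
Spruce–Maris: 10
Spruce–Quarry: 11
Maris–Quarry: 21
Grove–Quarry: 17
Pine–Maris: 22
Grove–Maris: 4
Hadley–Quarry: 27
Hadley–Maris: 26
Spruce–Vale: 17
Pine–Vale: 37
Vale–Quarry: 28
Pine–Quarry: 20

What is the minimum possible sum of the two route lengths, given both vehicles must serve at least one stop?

117 m — the smallest possible combined total.

There are 2^5 − 1 = 31 ways to divide the 6 stops into two non-empty groups. For each, the best each vehicle can do is its own shortest tour through its group:
  {Hadley} + {Pine, Grove, Vale, Maris, Quarry}: 32 + 85 = 117
  {Pine} + {Hadley, Grove, Vale, Maris, Quarry}: 62 + 96 = 158
  {Hadley, Pine} + {Grove, Vale, Maris, Quarry}: 81 + 64 = 145
  {Grove} + {Hadley, Pine, Vale, Maris, Quarry}: 12 + 117 = 129
  {Hadley, Grove} + {Pine, Vale, Maris, Quarry}: 44 + 85 = 129
  {Pine, Grove} + {Hadley, Vale, Maris, Quarry}: 63 + 96 = 159
  … (31 splits in total)
Best: vehicle 1 Spruce → Hadley → Spruce = 32; vehicle 2 Spruce → Grove → Vale → Maris → Pine → Quarry → Spruce = 85; combined 117.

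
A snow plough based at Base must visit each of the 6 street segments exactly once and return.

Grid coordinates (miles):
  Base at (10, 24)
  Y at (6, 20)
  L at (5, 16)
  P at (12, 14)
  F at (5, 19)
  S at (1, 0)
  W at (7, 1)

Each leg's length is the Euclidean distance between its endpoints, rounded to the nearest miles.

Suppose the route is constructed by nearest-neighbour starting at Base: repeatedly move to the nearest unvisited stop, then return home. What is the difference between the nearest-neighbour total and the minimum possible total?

Base: Y=6, F=7, L=9, P=10, W=23, S=26 ⇒ Y
Y: F=1, L=4, P=8, W=19, S=21 ⇒ F
F: L=3, P=9, W=18, S=19 ⇒ L
L: P=7, W=15, S=16 ⇒ P
P: W=14, S=18 ⇒ W
W: S=6 ⇒ S
NN route Base → Y → F → L → P → W → S → Base costs 63.
Optimal: Base → Y → F → L → S → W → P → Base costs 56 (by enumerating all 360 distinct tours).
Excess = 63 − 56 = 7.

Excess over optimum: 7 miles.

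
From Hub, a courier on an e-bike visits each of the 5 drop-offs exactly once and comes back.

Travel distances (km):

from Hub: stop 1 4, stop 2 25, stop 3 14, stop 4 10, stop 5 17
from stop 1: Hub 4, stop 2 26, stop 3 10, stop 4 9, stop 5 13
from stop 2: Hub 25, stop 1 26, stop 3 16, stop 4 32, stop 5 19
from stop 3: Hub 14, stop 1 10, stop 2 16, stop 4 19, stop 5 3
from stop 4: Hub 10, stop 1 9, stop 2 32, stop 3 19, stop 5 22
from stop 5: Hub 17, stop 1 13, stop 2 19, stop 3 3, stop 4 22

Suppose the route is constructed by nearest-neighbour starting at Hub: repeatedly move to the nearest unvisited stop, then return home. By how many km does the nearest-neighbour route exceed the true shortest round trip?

From Hub: stop 1=4, stop 4=10, stop 3=14, stop 5=17, stop 2=25 → choose stop 1 (4).
From stop 1: stop 4=9, stop 3=10, stop 5=13, stop 2=26 → choose stop 4 (9).
From stop 4: stop 3=19, stop 5=22, stop 2=32 → choose stop 3 (19).
From stop 3: stop 5=3, stop 2=16 → choose stop 5 (3).
From stop 5: stop 2=19 → choose stop 2 (19).
NN route Hub → stop 1 → stop 4 → stop 3 → stop 5 → stop 2 → Hub costs 79.
Optimal: Hub → stop 2 → stop 3 → stop 5 → stop 1 → stop 4 → Hub costs 76 (by enumerating all 60 distinct tours).
Excess = 79 − 76 = 3.

Excess over optimum: 3 km.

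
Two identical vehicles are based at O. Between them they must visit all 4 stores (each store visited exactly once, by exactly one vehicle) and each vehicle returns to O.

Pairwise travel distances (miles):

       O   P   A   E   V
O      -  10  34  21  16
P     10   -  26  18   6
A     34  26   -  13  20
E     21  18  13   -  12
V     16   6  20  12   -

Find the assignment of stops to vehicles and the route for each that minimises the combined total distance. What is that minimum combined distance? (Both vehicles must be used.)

Try each way of splitting the stops between the two vehicles (each non-empty) and, for each split, find the best tour for each vehicle:
  {P} + {A, E, V}: 20 + 70 = 90
  {A} + {P, E, V}: 68 + 49 = 117
  {P, A} + {E, V}: 70 + 49 = 119
  {E} + {P, A, V}: 42 + 70 = 112
  {P, E} + {A, V}: 49 + 70 = 119
  {A, E} + {P, V}: 68 + 32 = 100
  … (7 splits in total)
Best: vehicle 1 O → P → O = 20; vehicle 2 O → E → A → V → O = 70; combined 90.

90 miles — the smallest possible combined total.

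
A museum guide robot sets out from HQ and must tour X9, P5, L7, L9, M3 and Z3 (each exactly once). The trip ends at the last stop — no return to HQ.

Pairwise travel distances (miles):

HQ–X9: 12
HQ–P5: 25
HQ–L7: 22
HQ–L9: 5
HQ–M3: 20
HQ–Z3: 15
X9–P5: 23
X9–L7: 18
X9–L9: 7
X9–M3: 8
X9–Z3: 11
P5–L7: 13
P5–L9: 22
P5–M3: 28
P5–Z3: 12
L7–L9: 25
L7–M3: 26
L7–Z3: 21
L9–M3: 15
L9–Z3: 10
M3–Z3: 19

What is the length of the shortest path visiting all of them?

There are 6! = 720 possible orderings.
HQ→X9→P5→L7→L9→M3→Z3: 12+23+13+25+15+19 = 107
HQ→X9→P5→L7→L9→Z3→M3: 12+23+13+25+10+19 = 102
HQ→X9→P5→L7→M3→L9→Z3: 12+23+13+26+15+10 = 99
HQ→X9→P5→L7→M3→Z3→L9: 12+23+13+26+19+10 = 103
HQ→X9→P5→L7→Z3→L9→M3: 12+23+13+21+10+15 = 94
HQ→X9→P5→L7→Z3→M3→L9: 12+23+13+21+19+15 = 103
HQ→X9→P5→L9→L7→M3→Z3: 12+23+22+25+26+19 = 127
HQ→X9→P5→L9→L7→Z3→M3: 12+23+22+25+21+19 = 122
… (712 more)
HQ→L9→X9→M3→Z3→P5→L7: 5+7+8+19+12+13 = 64  ← best
The minimum is 64.
One shortest path: HQ → L9 → X9 → M3 → Z3 → P5 → L7.

Shortest open route: 64 miles.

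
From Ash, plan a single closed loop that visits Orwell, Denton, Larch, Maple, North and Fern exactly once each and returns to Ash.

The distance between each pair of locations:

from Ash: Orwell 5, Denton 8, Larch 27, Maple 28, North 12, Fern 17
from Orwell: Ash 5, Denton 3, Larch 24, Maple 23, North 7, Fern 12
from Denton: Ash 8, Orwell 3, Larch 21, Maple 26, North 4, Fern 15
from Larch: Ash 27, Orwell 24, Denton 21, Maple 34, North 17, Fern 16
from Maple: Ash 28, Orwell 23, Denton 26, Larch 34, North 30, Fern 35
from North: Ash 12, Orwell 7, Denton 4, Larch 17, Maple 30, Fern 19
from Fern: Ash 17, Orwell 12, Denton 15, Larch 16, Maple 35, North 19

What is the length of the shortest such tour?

Shortest round trip = 108.

With 6 stops there are 6!/2 = 360 distinct round trips (a route and its reverse cost the same).
Ash - Orwell - Denton - Larch - Maple - North - Fern - Ash: 5+3+21+34+30+19+17 = 129
Ash - Orwell - Denton - Larch - Maple - Fern - North - Ash: 5+3+21+34+35+19+12 = 129
Ash - Orwell - Denton - Larch - North - Maple - Fern - Ash: 5+3+21+17+30+35+17 = 128
Ash - Orwell - Denton - Larch - North - Fern - Maple - Ash: 5+3+21+17+19+35+28 = 128
Ash - Orwell - Denton - Larch - Fern - Maple - North - Ash: 5+3+21+16+35+30+12 = 122
Ash - Orwell - Denton - Larch - Fern - North - Maple - Ash: 5+3+21+16+19+30+28 = 122
Ash - Orwell - Denton - Maple - Larch - North - Fern - Ash: 5+3+26+34+17+19+17 = 121
Ash - Orwell - Denton - Maple - Larch - Fern - North - Ash: 5+3+26+34+16+19+12 = 115
… (352 more)
Ash - Orwell - Denton - North - Larch - Fern - Maple - Ash: 5+3+4+17+16+35+28 = 108  ← best
The minimum is 108.
One optimal route: Ash → Orwell → Denton → North → Larch → Fern → Maple → Ash (or its reverse).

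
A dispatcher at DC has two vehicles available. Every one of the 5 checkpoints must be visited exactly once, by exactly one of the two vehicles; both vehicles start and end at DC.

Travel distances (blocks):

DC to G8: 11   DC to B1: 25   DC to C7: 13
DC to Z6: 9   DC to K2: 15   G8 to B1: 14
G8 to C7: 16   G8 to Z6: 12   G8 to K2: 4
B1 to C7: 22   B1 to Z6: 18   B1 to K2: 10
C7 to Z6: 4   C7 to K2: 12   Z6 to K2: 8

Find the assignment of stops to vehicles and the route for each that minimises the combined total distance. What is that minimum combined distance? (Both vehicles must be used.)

76 blocks — the smallest possible combined total.

Try each way of splitting the stops between the two vehicles (each non-empty) and, for each split, find the best tour for each vehicle:
  {G8} + {B1, C7, Z6, K2}: 22 + 60 = 82
  {B1} + {G8, C7, Z6, K2}: 50 + 40 = 90
  {G8, B1} + {C7, Z6, K2}: 50 + 40 = 90
  {C7} + {G8, B1, Z6, K2}: 26 + 52 = 78
  {G8, C7} + {B1, Z6, K2}: 40 + 52 = 92
  {B1, C7} + {G8, Z6, K2}: 60 + 32 = 92
  … (15 splits in total)
  {C7, Z6} + {G8, B1, K2}: 26 + 50 = 76  ← best
Best: vehicle 1 DC → C7 → Z6 → DC = 26; vehicle 2 DC → G8 → B1 → K2 → DC = 50; combined 76.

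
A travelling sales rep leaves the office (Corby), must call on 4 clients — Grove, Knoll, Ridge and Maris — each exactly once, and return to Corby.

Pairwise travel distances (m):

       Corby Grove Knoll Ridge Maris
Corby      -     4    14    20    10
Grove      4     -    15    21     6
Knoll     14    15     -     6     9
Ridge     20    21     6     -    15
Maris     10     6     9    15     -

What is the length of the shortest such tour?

45 m — the shortest possible round trip.

There are 12 distinct closed tours to check (reversals are equivalent).
Corby → Grove → Knoll → Ridge → Maris → Corby: 4+15+6+15+10 = 50
Corby → Grove → Knoll → Maris → Ridge → Corby: 4+15+9+15+20 = 63
Corby → Grove → Ridge → Knoll → Maris → Corby: 4+21+6+9+10 = 50
Corby → Grove → Ridge → Maris → Knoll → Corby: 4+21+15+9+14 = 63
Corby → Grove → Maris → Knoll → Ridge → Corby: 4+6+9+6+20 = 45
Corby → Grove → Maris → Ridge → Knoll → Corby: 4+6+15+6+14 = 45
Corby → Knoll → Grove → Ridge → Maris → Corby: 14+15+21+15+10 = 75
Corby → Knoll → Grove → Maris → Ridge → Corby: 14+15+6+15+20 = 70
Corby → Knoll → Ridge → Grove → Maris → Corby: 14+6+21+6+10 = 57
Corby → Knoll → Maris → Grove → Ridge → Corby: 14+9+6+21+20 = 70
Corby → Ridge → Grove → Knoll → Maris → Corby: 20+21+15+9+10 = 75
Corby → Ridge → Knoll → Grove → Maris → Corby: 20+6+15+6+10 = 57
The minimum is 45.
One optimal route: Corby → Grove → Maris → Knoll → Ridge → Corby (or its reverse).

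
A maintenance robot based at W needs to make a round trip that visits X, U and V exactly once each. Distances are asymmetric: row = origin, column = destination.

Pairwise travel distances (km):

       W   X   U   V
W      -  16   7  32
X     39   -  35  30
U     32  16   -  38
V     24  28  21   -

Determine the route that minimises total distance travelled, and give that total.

Minimum total distance: 77 km.

W → X → U → V → W: 16+35+38+24 = 113
W → X → V → U → W: 16+30+21+32 = 99
W → U → X → V → W: 7+16+30+24 = 77
W → U → V → X → W: 7+38+28+39 = 112
W → V → X → U → W: 32+28+35+32 = 127
W → V → U → X → W: 32+21+16+39 = 108
The minimum is 77.
One optimal route: W → U → X → V → W.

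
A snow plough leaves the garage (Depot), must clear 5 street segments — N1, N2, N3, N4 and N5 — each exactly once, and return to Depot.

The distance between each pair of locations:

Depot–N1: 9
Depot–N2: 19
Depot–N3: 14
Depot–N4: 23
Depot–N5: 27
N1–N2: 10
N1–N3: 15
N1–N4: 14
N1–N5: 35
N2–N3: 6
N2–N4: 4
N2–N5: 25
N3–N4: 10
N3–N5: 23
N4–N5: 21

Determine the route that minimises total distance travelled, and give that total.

With 5 stops there are 5!/2 = 60 distinct round trips (a route and its reverse cost the same).
Depot-N1-N2-N3-N4-N5-Depot: 9+10+6+10+21+27 = 83
Depot-N1-N2-N3-N5-N4-Depot: 9+10+6+23+21+23 = 92
Depot-N1-N2-N4-N3-N5-Depot: 9+10+4+10+23+27 = 83
Depot-N1-N2-N4-N5-N3-Depot: 9+10+4+21+23+14 = 81
Depot-N1-N2-N5-N3-N4-Depot: 9+10+25+23+10+23 = 100
Depot-N1-N2-N5-N4-N3-Depot: 9+10+25+21+10+14 = 89
Depot-N1-N3-N2-N4-N5-Depot: 9+15+6+4+21+27 = 82
Depot-N1-N3-N2-N5-N4-Depot: 9+15+6+25+21+23 = 99
Depot-N1-N3-N4-N2-N5-Depot: 9+15+10+4+25+27 = 90
Depot-N1-N3-N4-N5-N2-Depot: 9+15+10+21+25+19 = 99
Depot-N1-N3-N5-N2-N4-Depot: 9+15+23+25+4+23 = 99
Depot-N1-N3-N5-N4-N2-Depot: 9+15+23+21+4+19 = 91
Depot-N1-N4-N2-N3-N5-Depot: 9+14+4+6+23+27 = 83
Depot-N1-N4-N2-N5-N3-Depot: 9+14+4+25+23+14 = 89
… (46 more)
The minimum is 81.
One optimal route: Depot → N1 → N2 → N4 → N5 → N3 → Depot (or its reverse).

81 — the shortest possible round trip.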